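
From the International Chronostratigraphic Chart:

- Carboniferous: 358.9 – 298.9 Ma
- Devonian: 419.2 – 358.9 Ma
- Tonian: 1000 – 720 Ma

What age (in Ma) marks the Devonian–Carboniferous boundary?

The Devonian ends and the Carboniferous begins at 358.9 Ma.

358.9 Ma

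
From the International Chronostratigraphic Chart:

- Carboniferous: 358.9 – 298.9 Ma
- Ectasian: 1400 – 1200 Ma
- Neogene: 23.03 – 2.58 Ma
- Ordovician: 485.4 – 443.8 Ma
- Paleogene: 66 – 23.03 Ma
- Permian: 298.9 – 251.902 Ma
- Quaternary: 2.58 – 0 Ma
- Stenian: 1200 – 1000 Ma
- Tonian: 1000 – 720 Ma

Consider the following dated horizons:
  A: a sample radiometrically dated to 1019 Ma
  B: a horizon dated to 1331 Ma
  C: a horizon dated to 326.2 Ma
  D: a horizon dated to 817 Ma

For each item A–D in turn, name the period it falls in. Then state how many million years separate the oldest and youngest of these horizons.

A: 1019 Ma lies in 1200–1000 Ma, so Stenian.
B: 1331 Ma lies in 1400–1200 Ma, so Ectasian.
C: 326.2 Ma lies in 358.9–298.9 Ma, so Carboniferous.
D: 817 Ma lies in 1000–720 Ma, so Tonian.
Oldest = 1331 Ma, youngest = 326.2 Ma → span 1004.8 Myr.

A — Stenian; B — Ectasian; C — Carboniferous; D — Tonian; span 1004.8 million years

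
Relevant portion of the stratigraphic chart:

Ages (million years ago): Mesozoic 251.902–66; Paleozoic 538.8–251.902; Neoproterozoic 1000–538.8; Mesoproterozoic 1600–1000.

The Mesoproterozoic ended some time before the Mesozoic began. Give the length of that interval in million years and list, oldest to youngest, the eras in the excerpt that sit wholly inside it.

748.098 million years; Neoproterozoic, Paleozoic

End of Mesoproterozoic = 1000 Ma; start of Mesozoic = 251.902 Ma.
Gap = 1000 − 251.902 = 748.098 Myr.
Eras wholly inside 1000–251.902 Ma: Neoproterozoic (1000–538.8), Paleozoic (538.8–251.902).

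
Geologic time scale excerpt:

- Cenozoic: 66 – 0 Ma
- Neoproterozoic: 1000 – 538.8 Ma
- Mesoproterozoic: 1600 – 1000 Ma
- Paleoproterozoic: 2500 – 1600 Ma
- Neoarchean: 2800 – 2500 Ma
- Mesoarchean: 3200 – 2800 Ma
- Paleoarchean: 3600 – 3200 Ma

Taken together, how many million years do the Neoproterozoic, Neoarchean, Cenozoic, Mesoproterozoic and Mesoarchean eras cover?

Duration is start − end for each: (1000 − 538.8) + (2800 − 2500) + (66 − 0) + (1600 − 1000) + (3200 − 2800).
That is 461.2 + 300 + 66 + 600 + 400, which totals 1827.2 million years.

1827.2 million years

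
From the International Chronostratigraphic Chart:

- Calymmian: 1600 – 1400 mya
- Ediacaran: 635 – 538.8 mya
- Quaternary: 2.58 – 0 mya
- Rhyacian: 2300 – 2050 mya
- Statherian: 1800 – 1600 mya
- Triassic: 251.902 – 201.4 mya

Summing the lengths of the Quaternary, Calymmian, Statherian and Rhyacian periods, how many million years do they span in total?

652.58 million years

Duration is start − end for each: (2.58 − 0) + (1600 − 1400) + (1800 − 1600) + (2300 − 2050).
That is 2.58 + 200 + 200 + 250, which totals 652.58 million years.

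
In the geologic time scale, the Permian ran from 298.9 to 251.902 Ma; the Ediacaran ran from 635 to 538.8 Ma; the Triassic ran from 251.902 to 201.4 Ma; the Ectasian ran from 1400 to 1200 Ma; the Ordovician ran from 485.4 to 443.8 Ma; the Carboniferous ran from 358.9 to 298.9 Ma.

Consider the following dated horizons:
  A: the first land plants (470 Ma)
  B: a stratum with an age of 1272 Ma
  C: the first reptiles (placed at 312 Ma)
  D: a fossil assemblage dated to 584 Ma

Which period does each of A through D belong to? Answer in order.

A — Ordovician; B — Ectasian; C — Carboniferous; D — Ediacaran

A: 470 Ma lies in 485.4–443.8 Ma, so Ordovician.
B: 1272 Ma lies in 1400–1200 Ma, so Ectasian.
C: 312 Ma lies in 358.9–298.9 Ma, so Carboniferous.
D: 584 Ma lies in 635–538.8 Ma, so Ediacaran.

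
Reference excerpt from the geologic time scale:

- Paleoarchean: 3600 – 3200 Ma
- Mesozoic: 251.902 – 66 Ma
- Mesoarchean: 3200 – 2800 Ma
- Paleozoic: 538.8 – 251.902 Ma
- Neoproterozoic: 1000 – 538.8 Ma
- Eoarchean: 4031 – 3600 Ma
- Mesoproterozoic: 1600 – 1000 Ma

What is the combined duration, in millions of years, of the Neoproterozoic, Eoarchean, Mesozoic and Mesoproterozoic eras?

1678.102 million years

Each duration: Neoproterozoic = 461.2; Eoarchean = 431; Mesozoic = 185.902; Mesoproterozoic = 600.
Sum: 461.2 + 431 + 185.902 + 600 = 1678.102 Myr.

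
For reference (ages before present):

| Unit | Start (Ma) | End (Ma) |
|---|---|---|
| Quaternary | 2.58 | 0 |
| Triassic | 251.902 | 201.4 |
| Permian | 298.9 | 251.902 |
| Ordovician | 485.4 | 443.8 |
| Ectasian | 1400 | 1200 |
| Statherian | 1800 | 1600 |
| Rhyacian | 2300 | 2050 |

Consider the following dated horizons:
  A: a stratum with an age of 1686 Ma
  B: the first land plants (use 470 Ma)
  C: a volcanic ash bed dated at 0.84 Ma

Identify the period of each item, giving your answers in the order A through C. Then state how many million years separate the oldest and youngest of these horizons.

A — Statherian; B — Ordovician; C — Quaternary; span 1685.16 million years

A: 1686 Ma lies in 1800–1600 Ma, so Statherian.
B: 470 Ma lies in 485.4–443.8 Ma, so Ordovician.
C: 0.84 Ma lies in 2.58–0 Ma, so Quaternary.
Oldest = 1686 Ma, youngest = 0.84 Ma → span 1685.16 Myr.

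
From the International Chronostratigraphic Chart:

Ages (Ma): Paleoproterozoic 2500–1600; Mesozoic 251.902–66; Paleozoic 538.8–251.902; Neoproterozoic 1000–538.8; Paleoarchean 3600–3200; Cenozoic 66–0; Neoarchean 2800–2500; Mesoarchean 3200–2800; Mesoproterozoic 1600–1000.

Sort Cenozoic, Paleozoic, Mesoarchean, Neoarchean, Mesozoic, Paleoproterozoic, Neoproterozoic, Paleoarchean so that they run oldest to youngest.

Paleoarchean, Mesoarchean, Neoarchean, Paleoproterozoic, Neoproterozoic, Paleozoic, Mesozoic, Cenozoic

Read off each span (Ma): Cenozoic 66–0; Paleozoic 538.8–251.902; Mesoarchean 3200–2800; Neoarchean 2800–2500; Mesozoic 251.902–66; Paleoproterozoic 2500–1600; Neoproterozoic 1000–538.8; Paleoarchean 3600–3200.
Larger Ma is older, so oldest→youngest is Paleoarchean, Mesoarchean, Neoarchean, Paleoproterozoic, Neoproterozoic, Paleozoic, Mesozoic, Cenozoic.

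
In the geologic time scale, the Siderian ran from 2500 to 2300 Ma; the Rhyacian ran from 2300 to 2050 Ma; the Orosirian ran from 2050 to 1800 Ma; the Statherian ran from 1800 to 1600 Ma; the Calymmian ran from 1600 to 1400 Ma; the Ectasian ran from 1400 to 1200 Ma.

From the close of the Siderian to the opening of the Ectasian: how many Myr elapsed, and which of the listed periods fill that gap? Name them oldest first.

900 million years; Rhyacian, Orosirian, Statherian, Calymmian

The Siderian closes at 2300 Ma and the Ectasian opens at 1400 Ma, so the interval is 2300 − 1400 = 900 Myr.
A period fits inside if it starts at or after 2300 Ma and ends at or before 1400 Ma; oldest first that gives Rhyacian, Orosirian, Statherian, Calymmian.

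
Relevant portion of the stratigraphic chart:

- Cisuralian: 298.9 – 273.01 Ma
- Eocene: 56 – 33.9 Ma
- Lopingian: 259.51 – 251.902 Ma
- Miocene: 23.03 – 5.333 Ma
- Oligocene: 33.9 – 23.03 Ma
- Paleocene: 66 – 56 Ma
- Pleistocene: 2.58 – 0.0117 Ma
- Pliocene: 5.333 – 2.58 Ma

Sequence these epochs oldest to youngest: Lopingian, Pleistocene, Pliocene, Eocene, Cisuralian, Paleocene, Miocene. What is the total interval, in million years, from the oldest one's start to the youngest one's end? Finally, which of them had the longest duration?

Cisuralian → Lopingian → Paleocene → Eocene → Miocene → Pliocene → Pleistocene; total span 298.8883 Myr; longest is Cisuralian

From the excerpt: Lopingian 259.51–251.902; Pleistocene 2.58–0.0117; Pliocene 5.333–2.58; Eocene 56–33.9; Cisuralian 298.9–273.01; Paleocene 66–56; Miocene 23.03–5.333 (Ma).
Larger Ma is earlier, so the oldest is Cisuralian and the youngest is Pleistocene; oldest to youngest: Cisuralian, Lopingian, Paleocene, Eocene, Miocene, Pliocene, Pleistocene.
Oldest start 298.9 minus youngest end 0.0117 gives 298.8883 Myr overall.
Individual lengths (start − end): Miocene 17.697; Pleistocene 2.5683; Cisuralian 25.89; Pliocene 2.753; Eocene 22.1; Lopingian 7.608; Paleocene 10. The largest is Cisuralian at 25.89 Myr.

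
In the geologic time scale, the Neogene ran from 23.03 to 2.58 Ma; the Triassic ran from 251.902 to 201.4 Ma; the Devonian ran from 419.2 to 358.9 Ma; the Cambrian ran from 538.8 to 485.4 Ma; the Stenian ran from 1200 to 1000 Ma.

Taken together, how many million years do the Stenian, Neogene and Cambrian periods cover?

Duration is start − end for each: (1200 − 1000) + (23.03 − 2.58) + (538.8 − 485.4).
That is 200 + 20.45 + 53.4, which totals 273.85 million years.

273.85 million years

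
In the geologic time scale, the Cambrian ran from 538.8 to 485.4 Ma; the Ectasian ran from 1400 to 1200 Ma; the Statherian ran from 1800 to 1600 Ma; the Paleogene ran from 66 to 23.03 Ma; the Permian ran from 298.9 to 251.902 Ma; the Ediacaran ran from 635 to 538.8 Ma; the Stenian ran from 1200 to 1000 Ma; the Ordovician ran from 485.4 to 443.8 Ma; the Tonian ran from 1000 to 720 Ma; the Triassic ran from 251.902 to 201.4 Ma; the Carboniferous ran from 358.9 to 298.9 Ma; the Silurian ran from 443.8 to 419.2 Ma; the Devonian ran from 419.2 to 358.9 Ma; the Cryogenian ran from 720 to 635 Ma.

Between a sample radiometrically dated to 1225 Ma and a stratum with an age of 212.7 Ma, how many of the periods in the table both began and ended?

10

1225 Ma sits inside the Ectasian (1400–1200) and 212.7 Ma inside the Triassic (251.902–201.4); neither of those is wholly between the two dates.
The listed periods lying completely between them are Stenian, Tonian, Cryogenian, Ediacaran, Cambrian, Ordovician, Silurian, Devonian, Carboniferous, Permian — 10 in all.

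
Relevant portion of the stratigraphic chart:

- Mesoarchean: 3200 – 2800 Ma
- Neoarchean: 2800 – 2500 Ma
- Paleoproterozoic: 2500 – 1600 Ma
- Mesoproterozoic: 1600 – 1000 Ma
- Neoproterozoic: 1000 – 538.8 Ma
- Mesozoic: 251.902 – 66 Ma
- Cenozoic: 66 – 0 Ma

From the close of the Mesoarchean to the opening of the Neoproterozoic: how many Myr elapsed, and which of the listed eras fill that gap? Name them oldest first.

1800 million years; Neoarchean, Paleoproterozoic, Mesoproterozoic

The Mesoarchean closes at 2800 Ma and the Neoproterozoic opens at 1000 Ma, so the interval is 2800 − 1000 = 1800 Myr.
An era fits inside if it starts at or after 2800 Ma and ends at or before 1000 Ma; oldest first that gives Neoarchean, Paleoproterozoic, Mesoproterozoic.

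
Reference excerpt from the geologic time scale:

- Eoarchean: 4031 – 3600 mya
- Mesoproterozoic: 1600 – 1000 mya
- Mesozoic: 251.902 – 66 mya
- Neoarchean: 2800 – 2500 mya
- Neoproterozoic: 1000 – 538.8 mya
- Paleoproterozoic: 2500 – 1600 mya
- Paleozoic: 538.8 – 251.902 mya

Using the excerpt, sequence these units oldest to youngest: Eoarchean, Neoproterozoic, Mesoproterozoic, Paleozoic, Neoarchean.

Eoarchean, Neoarchean, Mesoproterozoic, Neoproterozoic, Paleozoic

Read off each span (Ma): Eoarchean 4031–3600; Neoproterozoic 1000–538.8; Mesoproterozoic 1600–1000; Paleozoic 538.8–251.902; Neoarchean 2800–2500.
Larger Ma is older, so oldest→youngest is Eoarchean, Neoarchean, Mesoproterozoic, Neoproterozoic, Paleozoic.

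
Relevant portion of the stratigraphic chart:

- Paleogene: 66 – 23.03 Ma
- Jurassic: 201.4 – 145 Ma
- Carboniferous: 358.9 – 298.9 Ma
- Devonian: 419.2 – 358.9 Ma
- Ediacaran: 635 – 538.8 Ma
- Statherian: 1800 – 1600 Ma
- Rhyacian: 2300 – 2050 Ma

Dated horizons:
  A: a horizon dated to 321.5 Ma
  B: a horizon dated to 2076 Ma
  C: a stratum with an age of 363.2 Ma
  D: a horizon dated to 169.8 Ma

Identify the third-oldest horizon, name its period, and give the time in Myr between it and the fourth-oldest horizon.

Larger Ma means older, so oldest first: B 2076 > C 363.2 > A 321.5 > D 169.8.
Counting 3 along gives A (321.5 Ma); the excerpt puts that inside the Carboniferous, 358.9–298.9 Ma.
Next in line is D (169.8 Ma), and 321.5 − 169.8 = 151.7 Myr.

A, in the Carboniferous; 151.7 million years to D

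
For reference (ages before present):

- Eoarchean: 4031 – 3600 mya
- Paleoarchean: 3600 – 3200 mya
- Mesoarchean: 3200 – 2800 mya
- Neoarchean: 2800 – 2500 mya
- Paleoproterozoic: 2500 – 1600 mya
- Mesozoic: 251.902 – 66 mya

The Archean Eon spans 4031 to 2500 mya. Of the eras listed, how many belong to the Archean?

Eras inside 4031–2500 Ma: Eoarchean, Paleoarchean, Mesoarchean, Neoarchean — 4 in total.

4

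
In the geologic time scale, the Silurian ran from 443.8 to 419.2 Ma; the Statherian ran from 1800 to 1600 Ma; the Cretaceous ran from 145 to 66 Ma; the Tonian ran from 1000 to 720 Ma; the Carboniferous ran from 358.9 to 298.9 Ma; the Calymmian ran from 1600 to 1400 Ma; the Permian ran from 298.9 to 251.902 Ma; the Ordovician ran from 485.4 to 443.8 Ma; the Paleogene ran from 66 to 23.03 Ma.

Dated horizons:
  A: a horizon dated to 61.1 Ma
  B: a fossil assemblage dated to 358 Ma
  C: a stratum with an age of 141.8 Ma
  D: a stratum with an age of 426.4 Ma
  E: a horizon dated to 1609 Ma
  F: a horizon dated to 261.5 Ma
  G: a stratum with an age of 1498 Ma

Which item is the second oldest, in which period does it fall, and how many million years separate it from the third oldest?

G, in the Calymmian; 1071.6 million years to D

Larger Ma means older, so oldest first: E 1609 > G 1498 > D 426.4 > B 358 > F 261.5 > C 141.8 > A 61.1.
Counting 2 along gives G (1498 Ma); the excerpt puts that inside the Calymmian, 1600–1400 Ma.
Next in line is D (426.4 Ma), and 1498 − 426.4 = 1071.6 Myr.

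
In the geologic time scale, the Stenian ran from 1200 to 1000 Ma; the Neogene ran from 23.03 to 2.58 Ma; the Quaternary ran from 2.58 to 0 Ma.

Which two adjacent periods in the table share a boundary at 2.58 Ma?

The Neogene ends at 2.58 Ma and the Quaternary begins at 2.58 Ma, so they share that boundary.

Neogene and Quaternary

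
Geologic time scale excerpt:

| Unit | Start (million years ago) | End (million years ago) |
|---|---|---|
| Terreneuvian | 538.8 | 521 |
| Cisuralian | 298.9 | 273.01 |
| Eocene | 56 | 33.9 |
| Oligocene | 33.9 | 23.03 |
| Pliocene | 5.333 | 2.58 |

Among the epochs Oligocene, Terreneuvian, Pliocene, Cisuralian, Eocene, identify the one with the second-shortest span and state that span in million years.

Oligocene, 10.87 million years

Durations: Oligocene 10.87; Terreneuvian 17.8; Pliocene 2.753; Cisuralian 25.89; Eocene 22.1 Myr.
Sorted shortest-first: Pliocene (2.753), Oligocene (10.87), Terreneuvian (17.8), Eocene (22.1), Cisuralian (25.89).
The second shortest is Oligocene at 10.87 Myr.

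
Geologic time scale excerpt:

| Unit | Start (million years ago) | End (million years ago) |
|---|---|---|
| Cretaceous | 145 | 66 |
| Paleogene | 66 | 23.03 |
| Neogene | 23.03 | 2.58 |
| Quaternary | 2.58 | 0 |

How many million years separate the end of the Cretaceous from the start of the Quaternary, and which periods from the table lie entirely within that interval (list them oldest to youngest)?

63.42 million years; Paleogene, Neogene

The Cretaceous closes at 66 Ma and the Quaternary opens at 2.58 Ma, so the interval is 66 − 2.58 = 63.42 Myr.
A period fits inside if it starts at or after 66 Ma and ends at or before 2.58 Ma; oldest first that gives Paleogene, Neogene.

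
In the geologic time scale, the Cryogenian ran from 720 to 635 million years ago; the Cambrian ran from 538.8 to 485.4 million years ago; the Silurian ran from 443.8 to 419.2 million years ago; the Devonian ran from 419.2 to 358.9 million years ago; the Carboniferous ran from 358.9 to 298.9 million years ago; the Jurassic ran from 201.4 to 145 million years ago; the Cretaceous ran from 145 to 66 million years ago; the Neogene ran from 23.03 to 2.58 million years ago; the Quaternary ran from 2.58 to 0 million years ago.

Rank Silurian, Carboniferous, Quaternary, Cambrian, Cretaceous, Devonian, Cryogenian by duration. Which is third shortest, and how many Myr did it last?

Durations: Silurian 24.6; Carboniferous 60; Quaternary 2.58; Cambrian 53.4; Cretaceous 79; Devonian 60.3; Cryogenian 85 Myr.
Sorted shortest-first: Quaternary (2.58), Silurian (24.6), Cambrian (53.4), Carboniferous (60), Devonian (60.3), Cretaceous (79), Cryogenian (85).
The third shortest is Cambrian at 53.4 Myr.

Cambrian, 53.4 million years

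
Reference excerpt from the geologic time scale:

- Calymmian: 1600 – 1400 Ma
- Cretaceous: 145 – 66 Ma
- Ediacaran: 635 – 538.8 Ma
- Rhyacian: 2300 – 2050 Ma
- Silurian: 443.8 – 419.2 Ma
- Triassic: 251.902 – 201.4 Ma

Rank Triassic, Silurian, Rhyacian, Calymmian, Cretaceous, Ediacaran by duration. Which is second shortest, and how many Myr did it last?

Start − end for each: Triassic 251.902 − 201.4 = 50.502; Silurian 443.8 − 419.2 = 24.6; Rhyacian 2300 − 2050 = 250; Calymmian 1600 − 1400 = 200; Cretaceous 145 − 66 = 79; Ediacaran 635 − 538.8 = 96.2.
Ranking these from shortest: Silurian < Triassic < Cretaceous < Ediacaran < Calymmian < Rhyacian.
Position 2 in that ranking is Triassic, which lasted 50.502 Myr.

Triassic, 50.502 million years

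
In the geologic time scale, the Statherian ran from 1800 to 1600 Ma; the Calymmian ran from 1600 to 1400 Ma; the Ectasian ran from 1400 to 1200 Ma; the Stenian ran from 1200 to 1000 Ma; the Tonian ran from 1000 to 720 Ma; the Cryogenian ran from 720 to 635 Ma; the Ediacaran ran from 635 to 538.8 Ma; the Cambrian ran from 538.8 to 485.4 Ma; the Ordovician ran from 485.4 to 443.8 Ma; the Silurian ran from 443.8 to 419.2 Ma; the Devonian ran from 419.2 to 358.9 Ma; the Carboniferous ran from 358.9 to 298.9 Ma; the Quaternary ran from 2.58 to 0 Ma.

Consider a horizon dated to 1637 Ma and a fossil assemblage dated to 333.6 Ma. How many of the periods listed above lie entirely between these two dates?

The older date is 1637 Ma and the younger is 333.6 Ma.
Periods with start < 1637 and end > 333.6 Ma: Calymmian (1600–1400), Ectasian (1400–1200), Stenian (1200–1000), Tonian (1000–720), Cryogenian (720–635), Ediacaran (635–538.8), Cambrian (538.8–485.4), Ordovician (485.4–443.8), Silurian (443.8–419.2), Devonian (419.2–358.9).
That is 10 complete periods.

10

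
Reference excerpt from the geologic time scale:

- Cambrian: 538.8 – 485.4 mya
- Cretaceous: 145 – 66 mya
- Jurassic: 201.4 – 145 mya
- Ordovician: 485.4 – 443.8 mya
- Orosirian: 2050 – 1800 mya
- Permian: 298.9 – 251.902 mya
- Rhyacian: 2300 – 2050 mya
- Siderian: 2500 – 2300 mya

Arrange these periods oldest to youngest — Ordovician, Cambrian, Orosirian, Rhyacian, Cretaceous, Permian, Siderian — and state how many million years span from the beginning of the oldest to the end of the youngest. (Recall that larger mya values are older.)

Siderian, Rhyacian, Orosirian, Cambrian, Ordovician, Permian, Cretaceous; total span 2434 Myr

Start ages (Ma): Siderian 2500, Rhyacian 2300, Orosirian 2050, Cambrian 538.8, Ordovician 485.4, Permian 298.9, Cretaceous 145.
Ordered oldest to youngest: Siderian, Rhyacian, Orosirian, Cambrian, Ordovician, Permian, Cretaceous.
Span = 2500 − 66 = 2434 Myr.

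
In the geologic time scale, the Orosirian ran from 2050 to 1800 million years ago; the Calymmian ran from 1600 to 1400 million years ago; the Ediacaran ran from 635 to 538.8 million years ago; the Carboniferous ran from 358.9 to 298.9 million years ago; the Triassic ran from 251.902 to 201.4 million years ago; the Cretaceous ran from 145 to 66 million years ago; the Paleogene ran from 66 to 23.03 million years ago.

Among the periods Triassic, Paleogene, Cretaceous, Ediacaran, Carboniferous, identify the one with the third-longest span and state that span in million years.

Carboniferous, 60 million years

Durations: Triassic 50.502; Paleogene 42.97; Cretaceous 79; Ediacaran 96.2; Carboniferous 60 Myr.
Sorted longest-first: Ediacaran (96.2), Cretaceous (79), Carboniferous (60), Triassic (50.502), Paleogene (42.97).
The third longest is Carboniferous at 60 Myr.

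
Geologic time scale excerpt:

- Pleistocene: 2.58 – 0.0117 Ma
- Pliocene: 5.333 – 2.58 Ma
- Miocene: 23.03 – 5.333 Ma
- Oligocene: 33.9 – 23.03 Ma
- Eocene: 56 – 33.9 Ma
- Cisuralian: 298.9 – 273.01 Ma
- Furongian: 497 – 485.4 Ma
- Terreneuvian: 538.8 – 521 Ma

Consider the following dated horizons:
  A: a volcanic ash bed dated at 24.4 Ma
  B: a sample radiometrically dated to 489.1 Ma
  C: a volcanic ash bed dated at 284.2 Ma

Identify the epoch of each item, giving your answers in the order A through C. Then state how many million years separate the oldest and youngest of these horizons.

A: 24.4 Ma lies in 33.9–23.03 Ma, so Oligocene.
B: 489.1 Ma lies in 497–485.4 Ma, so Furongian.
C: 284.2 Ma lies in 298.9–273.01 Ma, so Cisuralian.
Oldest = 489.1 Ma, youngest = 24.4 Ma → span 464.7 Myr.

A — Oligocene; B — Furongian; C — Cisuralian; span 464.7 million years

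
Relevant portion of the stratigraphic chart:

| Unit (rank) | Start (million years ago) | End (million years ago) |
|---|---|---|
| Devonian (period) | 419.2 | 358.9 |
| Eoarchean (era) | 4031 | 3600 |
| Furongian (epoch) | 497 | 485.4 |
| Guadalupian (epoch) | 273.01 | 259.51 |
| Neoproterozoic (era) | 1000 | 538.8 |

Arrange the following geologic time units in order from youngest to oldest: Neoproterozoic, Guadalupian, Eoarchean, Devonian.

The oldest of these is Eoarchean (starts 4031 Ma) and the youngest is Guadalupian (ends 259.51 Ma).
In between, by decreasing start age: Neoproterozoic (1000), Devonian (419.2).
Listing youngest first means reversing that sequence.

Guadalupian, Devonian, Neoproterozoic, Eoarchean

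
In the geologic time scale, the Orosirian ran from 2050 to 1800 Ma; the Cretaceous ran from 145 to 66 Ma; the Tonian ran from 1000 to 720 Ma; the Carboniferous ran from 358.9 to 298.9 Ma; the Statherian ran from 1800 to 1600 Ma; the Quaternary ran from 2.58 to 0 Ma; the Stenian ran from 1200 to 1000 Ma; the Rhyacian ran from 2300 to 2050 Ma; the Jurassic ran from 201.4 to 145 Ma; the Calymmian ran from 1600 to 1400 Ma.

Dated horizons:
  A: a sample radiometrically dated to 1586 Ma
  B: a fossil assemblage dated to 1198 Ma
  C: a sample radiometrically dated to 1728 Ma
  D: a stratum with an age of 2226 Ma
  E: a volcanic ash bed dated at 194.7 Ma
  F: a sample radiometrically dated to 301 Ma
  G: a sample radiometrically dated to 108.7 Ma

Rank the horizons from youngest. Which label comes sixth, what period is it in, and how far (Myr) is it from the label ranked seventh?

Smaller Ma means younger, so youngest first: G 108.7 < E 194.7 < F 301 < B 1198 < A 1586 < C 1728 < D 2226.
Counting 6 along gives C (1728 Ma); the excerpt puts that inside the Statherian, 1800–1600 Ma.
Next in line is D (2226 Ma), and 2226 − 1728 = 498 Myr.

C, in the Statherian; 498 million years to D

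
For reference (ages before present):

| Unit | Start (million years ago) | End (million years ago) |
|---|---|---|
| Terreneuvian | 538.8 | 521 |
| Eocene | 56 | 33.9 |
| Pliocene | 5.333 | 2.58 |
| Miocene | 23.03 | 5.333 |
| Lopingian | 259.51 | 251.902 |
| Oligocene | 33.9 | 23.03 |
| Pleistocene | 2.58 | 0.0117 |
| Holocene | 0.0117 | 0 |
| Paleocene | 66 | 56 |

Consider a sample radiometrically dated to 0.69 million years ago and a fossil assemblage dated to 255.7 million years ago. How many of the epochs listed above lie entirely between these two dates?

5

255.7 Ma sits inside the Lopingian (259.51–251.902) and 0.69 Ma inside the Pleistocene (2.58–0.0117); neither of those is wholly between the two dates.
The listed epochs lying completely between them are Paleocene, Eocene, Oligocene, Miocene, Pliocene — 5 in all.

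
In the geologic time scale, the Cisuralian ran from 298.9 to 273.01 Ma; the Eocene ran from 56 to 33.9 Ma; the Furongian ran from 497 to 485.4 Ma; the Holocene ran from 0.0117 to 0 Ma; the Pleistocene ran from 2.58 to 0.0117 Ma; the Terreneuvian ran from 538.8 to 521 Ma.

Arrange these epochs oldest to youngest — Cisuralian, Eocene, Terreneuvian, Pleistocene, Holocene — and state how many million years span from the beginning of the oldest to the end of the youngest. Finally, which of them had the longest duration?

Start ages (Ma): Terreneuvian 538.8, Cisuralian 298.9, Eocene 56, Pleistocene 2.58, Holocene 0.0117.
Ordered oldest to youngest: Terreneuvian, Cisuralian, Eocene, Pleistocene, Holocene.
Span = 538.8 − 0 = 538.8 Myr.
Durations: Cisuralian 25.89, Pleistocene 2.5683, Holocene 0.0117, Terreneuvian 17.8, Eocene 22.1 → longest is Cisuralian (25.89 Myr).

Terreneuvian, Cisuralian, Eocene, Pleistocene, Holocene; total span 538.8 Myr; longest is Cisuralian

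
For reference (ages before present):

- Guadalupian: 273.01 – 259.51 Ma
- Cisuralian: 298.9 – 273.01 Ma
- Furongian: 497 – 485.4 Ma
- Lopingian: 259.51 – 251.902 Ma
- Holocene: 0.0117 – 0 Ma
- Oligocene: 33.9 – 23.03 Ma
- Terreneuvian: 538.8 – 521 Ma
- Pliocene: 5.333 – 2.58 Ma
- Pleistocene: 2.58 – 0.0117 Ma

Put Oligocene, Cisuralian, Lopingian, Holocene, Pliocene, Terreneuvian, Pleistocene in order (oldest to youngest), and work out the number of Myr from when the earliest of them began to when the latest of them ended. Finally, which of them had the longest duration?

From the excerpt: Oligocene 33.9–23.03; Cisuralian 298.9–273.01; Lopingian 259.51–251.902; Holocene 0.0117–0; Pliocene 5.333–2.58; Terreneuvian 538.8–521; Pleistocene 2.58–0.0117 (Ma).
Larger Ma is earlier, so the oldest is Terreneuvian and the youngest is Holocene; oldest to youngest: Terreneuvian, Cisuralian, Lopingian, Oligocene, Pliocene, Pleistocene, Holocene.
Oldest start 538.8 minus youngest end 0 gives 538.8 Myr overall.
Individual lengths (start − end): Pliocene 2.753; Terreneuvian 17.8; Lopingian 7.608; Holocene 0.0117; Cisuralian 25.89; Oligocene 10.87; Pleistocene 2.5683. The largest is Cisuralian at 25.89 Myr.

Terreneuvian, Cisuralian, Lopingian, Oligocene, Pliocene, Pleistocene, Holocene; total span 538.8 Myr; longest is Cisuralian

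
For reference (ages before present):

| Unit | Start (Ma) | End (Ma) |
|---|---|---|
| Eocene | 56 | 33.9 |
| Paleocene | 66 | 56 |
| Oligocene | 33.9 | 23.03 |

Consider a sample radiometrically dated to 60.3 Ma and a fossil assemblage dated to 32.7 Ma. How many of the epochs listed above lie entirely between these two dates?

1

60.3 Ma sits inside the Paleocene (66–56) and 32.7 Ma inside the Oligocene (33.9–23.03); neither of those is wholly between the two dates.
The listed epochs lying completely between them are Eocene — 1 in all.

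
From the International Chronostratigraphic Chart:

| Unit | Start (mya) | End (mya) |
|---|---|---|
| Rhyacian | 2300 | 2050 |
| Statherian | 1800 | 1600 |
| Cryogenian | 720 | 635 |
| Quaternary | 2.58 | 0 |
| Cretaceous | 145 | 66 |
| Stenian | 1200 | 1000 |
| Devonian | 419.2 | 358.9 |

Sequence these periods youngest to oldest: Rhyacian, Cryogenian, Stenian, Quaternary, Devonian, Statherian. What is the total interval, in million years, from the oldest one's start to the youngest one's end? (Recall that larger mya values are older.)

Start ages (Ma): Rhyacian 2300, Statherian 1800, Stenian 1200, Cryogenian 720, Devonian 419.2, Quaternary 2.58.
Ordered youngest to oldest: Quaternary, Devonian, Cryogenian, Stenian, Statherian, Rhyacian.
Span = 2300 − 0 = 2300 Myr.

Quaternary → Devonian → Cryogenian → Stenian → Statherian → Rhyacian; total span 2300 Myr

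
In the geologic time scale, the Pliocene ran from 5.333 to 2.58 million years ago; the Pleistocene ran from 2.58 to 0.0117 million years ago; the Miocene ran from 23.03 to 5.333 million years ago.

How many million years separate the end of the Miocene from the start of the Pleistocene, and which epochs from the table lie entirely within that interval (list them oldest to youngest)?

2.753 million years; Pliocene

End of Miocene = 5.333 Ma; start of Pleistocene = 2.58 Ma.
Gap = 5.333 − 2.58 = 2.753 Myr.
Epochs wholly inside 5.333–2.58 Ma: Pliocene (5.333–2.58).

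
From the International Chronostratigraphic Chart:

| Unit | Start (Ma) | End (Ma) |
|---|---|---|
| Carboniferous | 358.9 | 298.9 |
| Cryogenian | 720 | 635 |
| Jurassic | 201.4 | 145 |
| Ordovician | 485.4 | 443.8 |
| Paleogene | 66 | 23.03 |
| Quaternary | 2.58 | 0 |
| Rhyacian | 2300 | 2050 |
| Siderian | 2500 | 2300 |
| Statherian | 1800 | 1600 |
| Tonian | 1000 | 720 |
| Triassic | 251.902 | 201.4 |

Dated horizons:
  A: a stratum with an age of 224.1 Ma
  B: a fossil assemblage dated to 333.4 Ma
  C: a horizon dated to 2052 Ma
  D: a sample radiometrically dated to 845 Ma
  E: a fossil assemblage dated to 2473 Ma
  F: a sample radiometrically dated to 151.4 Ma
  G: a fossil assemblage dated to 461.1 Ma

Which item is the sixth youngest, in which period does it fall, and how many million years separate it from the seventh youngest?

Sorted youngest-first by Ma: F (151.4), A (224.1), B (333.4), G (461.1), D (845), C (2052), E (2473).
The sixth youngest is C at 2052 Ma, which lies in 2300–2050 Ma: the Rhyacian.
The seventh youngest is E at 2473 Ma; separation = |2052 − 2473| = 421 Myr.

C, in the Rhyacian; 421 million years to E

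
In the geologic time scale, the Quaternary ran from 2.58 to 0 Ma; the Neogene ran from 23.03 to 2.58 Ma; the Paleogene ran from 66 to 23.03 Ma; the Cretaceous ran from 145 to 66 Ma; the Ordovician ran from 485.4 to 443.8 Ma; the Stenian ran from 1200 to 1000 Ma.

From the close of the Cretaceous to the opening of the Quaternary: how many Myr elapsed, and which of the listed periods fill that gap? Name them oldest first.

End of Cretaceous = 66 Ma; start of Quaternary = 2.58 Ma.
Gap = 66 − 2.58 = 63.42 Myr.
Periods wholly inside 66–2.58 Ma: Paleogene (66–23.03), Neogene (23.03–2.58).

63.42 million years; Paleogene, Neogene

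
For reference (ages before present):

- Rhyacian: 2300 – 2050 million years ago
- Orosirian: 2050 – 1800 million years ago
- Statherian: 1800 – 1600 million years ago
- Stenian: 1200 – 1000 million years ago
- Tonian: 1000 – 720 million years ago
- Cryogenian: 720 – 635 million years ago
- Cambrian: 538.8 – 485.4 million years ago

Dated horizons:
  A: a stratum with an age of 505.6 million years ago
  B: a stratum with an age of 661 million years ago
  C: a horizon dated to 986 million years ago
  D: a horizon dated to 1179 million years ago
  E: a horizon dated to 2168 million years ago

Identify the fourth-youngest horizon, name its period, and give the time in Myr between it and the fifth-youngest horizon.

D, in the Stenian; 989 million years to E

Sorted youngest-first by Ma: A (505.6), B (661), C (986), D (1179), E (2168).
The fourth youngest is D at 1179 Ma, which lies in 1200–1000 Ma: the Stenian.
The fifth youngest is E at 2168 Ma; separation = |1179 − 2168| = 989 Myr.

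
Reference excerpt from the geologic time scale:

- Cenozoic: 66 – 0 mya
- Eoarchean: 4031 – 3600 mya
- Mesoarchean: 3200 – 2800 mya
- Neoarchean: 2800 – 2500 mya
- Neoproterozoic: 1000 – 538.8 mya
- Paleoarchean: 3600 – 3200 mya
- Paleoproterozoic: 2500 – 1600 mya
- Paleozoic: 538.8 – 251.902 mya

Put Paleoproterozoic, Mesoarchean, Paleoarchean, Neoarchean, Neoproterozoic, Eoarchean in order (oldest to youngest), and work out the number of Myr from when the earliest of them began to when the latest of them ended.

Start ages (Ma): Eoarchean 4031, Paleoarchean 3600, Mesoarchean 3200, Neoarchean 2800, Paleoproterozoic 2500, Neoproterozoic 1000.
Ordered oldest to youngest: Eoarchean, Paleoarchean, Mesoarchean, Neoarchean, Paleoproterozoic, Neoproterozoic.
Span = 4031 − 538.8 = 3492.2 Myr.

Eoarchean → Paleoarchean → Mesoarchean → Neoarchean → Paleoproterozoic → Neoproterozoic; total span 3492.2 Myr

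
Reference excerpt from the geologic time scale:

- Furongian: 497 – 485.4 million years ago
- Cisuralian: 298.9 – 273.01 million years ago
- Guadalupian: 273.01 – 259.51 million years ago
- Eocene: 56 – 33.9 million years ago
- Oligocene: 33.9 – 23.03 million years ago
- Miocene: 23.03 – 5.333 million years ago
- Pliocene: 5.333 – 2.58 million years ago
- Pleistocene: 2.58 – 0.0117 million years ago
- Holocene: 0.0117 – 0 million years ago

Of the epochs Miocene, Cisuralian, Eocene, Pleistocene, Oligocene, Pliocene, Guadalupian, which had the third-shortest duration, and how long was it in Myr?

Start − end for each: Miocene 23.03 − 5.333 = 17.697; Cisuralian 298.9 − 273.01 = 25.89; Eocene 56 − 33.9 = 22.1; Pleistocene 2.58 − 0.0117 = 2.5683; Oligocene 33.9 − 23.03 = 10.87; Pliocene 5.333 − 2.58 = 2.753; Guadalupian 273.01 − 259.51 = 13.5.
Ranking these from shortest: Pleistocene < Pliocene < Oligocene < Guadalupian < Miocene < Eocene < Cisuralian.
Position 3 in that ranking is Oligocene, which lasted 10.87 Myr.

Oligocene, 10.87 million years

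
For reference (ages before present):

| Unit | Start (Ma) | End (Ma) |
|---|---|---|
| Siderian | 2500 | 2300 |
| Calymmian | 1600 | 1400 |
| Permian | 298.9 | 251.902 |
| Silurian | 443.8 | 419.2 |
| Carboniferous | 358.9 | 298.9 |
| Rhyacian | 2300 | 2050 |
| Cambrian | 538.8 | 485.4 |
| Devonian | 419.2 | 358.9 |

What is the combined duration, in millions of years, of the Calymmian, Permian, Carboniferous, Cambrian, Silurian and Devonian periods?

Each duration: Calymmian = 200; Permian = 46.998; Carboniferous = 60; Cambrian = 53.4; Silurian = 24.6; Devonian = 60.3.
Sum: 200 + 46.998 + 60 + 53.4 + 24.6 + 60.3 = 445.298 Myr.

445.298 million years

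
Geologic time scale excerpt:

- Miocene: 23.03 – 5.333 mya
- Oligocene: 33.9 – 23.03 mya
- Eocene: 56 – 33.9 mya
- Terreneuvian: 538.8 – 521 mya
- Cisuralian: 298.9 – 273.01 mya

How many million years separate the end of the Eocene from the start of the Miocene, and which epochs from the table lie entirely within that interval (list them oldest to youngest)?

10.87 million years; Oligocene

The Eocene closes at 33.9 Ma and the Miocene opens at 23.03 Ma, so the interval is 33.9 − 23.03 = 10.87 Myr.
An epoch fits inside if it starts at or after 33.9 Ma and ends at or before 23.03 Ma; oldest first that gives Oligocene.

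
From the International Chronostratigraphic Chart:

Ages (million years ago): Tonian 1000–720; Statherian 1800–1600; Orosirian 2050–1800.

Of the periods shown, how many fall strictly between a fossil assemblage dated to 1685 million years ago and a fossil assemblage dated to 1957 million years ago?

0

Checking each listed span, none has both start < 1957 Ma and end > 1685 Ma — every period straddles one of the two dates or lies outside them — so the count is 0.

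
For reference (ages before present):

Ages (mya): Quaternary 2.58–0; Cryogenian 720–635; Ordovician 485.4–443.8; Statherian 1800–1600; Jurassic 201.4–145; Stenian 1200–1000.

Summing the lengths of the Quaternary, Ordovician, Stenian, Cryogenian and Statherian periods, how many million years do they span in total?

529.18 million years

Each duration: Quaternary = 2.58; Ordovician = 41.6; Stenian = 200; Cryogenian = 85; Statherian = 200.
Sum: 2.58 + 41.6 + 200 + 85 + 200 = 529.18 Myr.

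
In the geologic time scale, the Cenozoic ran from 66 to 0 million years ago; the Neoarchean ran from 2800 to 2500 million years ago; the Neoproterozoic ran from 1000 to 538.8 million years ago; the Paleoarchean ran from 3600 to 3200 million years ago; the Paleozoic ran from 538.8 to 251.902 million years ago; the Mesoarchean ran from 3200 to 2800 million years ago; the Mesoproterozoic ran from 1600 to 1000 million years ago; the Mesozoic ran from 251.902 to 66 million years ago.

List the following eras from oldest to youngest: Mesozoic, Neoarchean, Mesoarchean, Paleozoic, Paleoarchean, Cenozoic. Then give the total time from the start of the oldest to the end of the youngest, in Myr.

From the excerpt: Mesozoic 251.902–66; Neoarchean 2800–2500; Mesoarchean 3200–2800; Paleozoic 538.8–251.902; Paleoarchean 3600–3200; Cenozoic 66–0 (Ma).
Larger Ma is earlier, so the oldest is Paleoarchean and the youngest is Cenozoic; oldest to youngest: Paleoarchean, Mesoarchean, Neoarchean, Paleozoic, Mesozoic, Cenozoic.
Oldest start 3600 minus youngest end 0 gives 3600 Myr overall.

Paleoarchean → Mesoarchean → Neoarchean → Paleozoic → Mesozoic → Cenozoic; total span 3600 Myr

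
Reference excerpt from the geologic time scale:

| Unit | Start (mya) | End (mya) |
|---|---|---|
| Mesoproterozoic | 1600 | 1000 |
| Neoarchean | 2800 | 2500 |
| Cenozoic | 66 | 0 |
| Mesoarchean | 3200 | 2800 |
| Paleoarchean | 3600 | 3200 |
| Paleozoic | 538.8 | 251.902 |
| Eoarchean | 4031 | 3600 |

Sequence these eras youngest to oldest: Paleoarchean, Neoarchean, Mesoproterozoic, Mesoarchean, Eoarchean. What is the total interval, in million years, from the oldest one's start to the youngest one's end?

Start ages (Ma): Eoarchean 4031, Paleoarchean 3600, Mesoarchean 3200, Neoarchean 2800, Mesoproterozoic 1600.
Ordered youngest to oldest: Mesoproterozoic, Neoarchean, Mesoarchean, Paleoarchean, Eoarchean.
Span = 4031 − 1000 = 3031 Myr.

Mesoproterozoic → Neoarchean → Mesoarchean → Paleoarchean → Eoarchean; total span 3031 Myr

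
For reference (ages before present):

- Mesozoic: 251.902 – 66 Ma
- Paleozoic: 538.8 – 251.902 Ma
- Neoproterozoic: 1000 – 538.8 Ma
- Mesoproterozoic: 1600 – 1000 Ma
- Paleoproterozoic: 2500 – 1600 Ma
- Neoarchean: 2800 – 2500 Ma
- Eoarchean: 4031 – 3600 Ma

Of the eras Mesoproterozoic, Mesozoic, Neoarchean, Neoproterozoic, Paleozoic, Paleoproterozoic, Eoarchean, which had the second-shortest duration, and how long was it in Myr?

Durations: Mesoproterozoic 600; Mesozoic 185.902; Neoarchean 300; Neoproterozoic 461.2; Paleozoic 286.898; Paleoproterozoic 900; Eoarchean 431 Myr.
Sorted shortest-first: Mesozoic (185.902), Paleozoic (286.898), Neoarchean (300), Eoarchean (431), Neoproterozoic (461.2), Mesoproterozoic (600), Paleoproterozoic (900).
The second shortest is Paleozoic at 286.898 Myr.

Paleozoic, 286.898 million years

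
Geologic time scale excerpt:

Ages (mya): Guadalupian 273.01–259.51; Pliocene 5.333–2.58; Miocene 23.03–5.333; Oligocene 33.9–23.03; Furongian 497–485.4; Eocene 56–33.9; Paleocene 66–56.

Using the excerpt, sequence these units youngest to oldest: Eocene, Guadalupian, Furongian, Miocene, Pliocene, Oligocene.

Read off each span (Ma): Eocene 56–33.9; Guadalupian 273.01–259.51; Furongian 497–485.4; Miocene 23.03–5.333; Pliocene 5.333–2.58; Oligocene 33.9–23.03.
Larger Ma is older, so oldest→youngest is Furongian, Guadalupian, Eocene, Oligocene, Miocene, Pliocene; reverse it for youngest→oldest.

Pliocene → Miocene → Oligocene → Eocene → Guadalupian → Furongian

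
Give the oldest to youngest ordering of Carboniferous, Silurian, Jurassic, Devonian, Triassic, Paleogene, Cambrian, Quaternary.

Cambrian → Silurian → Devonian → Carboniferous → Triassic → Jurassic → Paleogene → Quaternary

Group by era (each group listed oldest first) — Paleozoic: Cambrian, Silurian, Devonian, Carboniferous; Mesozoic: Triassic, Jurassic; Cenozoic: Paleogene, Quaternary. The eras run Paleozoic → Mesozoic → Cenozoic. Concatenating the groups in that era order gives oldest to youngest directly.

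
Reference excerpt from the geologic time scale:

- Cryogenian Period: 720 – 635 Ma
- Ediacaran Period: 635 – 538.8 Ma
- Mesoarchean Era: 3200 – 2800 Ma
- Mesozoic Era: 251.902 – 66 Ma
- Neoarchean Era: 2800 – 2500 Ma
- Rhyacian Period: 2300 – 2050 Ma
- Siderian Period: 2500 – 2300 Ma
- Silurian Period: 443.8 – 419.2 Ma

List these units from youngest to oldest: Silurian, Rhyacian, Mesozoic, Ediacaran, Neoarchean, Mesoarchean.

Sorting by start age (ascending Ma, since larger Ma = older): Mesozoic began 251.902, Silurian began 443.8, Ediacaran began 635, Rhyacian began 2300, Neoarchean began 2800, Mesoarchean began 3200.

Mesozoic, Silurian, Ediacaran, Rhyacian, Neoarchean, Mesoarchean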